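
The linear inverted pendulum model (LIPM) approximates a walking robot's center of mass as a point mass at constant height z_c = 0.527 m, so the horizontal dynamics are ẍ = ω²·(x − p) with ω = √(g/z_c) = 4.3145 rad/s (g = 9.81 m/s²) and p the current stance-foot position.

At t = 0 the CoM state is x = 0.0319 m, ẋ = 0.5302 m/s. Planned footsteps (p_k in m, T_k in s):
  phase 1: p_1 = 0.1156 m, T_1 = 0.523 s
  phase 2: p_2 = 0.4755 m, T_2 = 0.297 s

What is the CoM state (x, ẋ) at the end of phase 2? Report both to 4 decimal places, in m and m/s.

phase 1: p=0.1156, T=0.523, ωT=2.256483, cosh=4.827084, sinh=4.722366; start (x,ẋ)=(0.031900, 0.530200) → end (x,ẋ)=(0.291895, 0.853962)
phase 2: p=0.4755, T=0.297, ωT=1.281406, cosh=1.939674, sinh=1.662028; start (x,ẋ)=(0.291895, 0.853962) → end (x,ẋ)=(0.448328, 0.339809)

x = 0.4483, ẋ = 0.3398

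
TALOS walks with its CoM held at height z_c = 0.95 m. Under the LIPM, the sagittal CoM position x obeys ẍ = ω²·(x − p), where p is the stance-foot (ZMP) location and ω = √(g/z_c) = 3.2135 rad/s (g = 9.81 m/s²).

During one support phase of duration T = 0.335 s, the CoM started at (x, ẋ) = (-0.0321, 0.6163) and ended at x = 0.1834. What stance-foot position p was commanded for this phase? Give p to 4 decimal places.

ωT = 3.2135·0.335 = 1.076523; cosh(ωT) = 1.637618, sinh(ωT) = 1.296839
x(T) = p + (x₀−p)·cosh(ωT) + (ẋ₀/ω)·sinh(ωT) ⇒ p·(1 − cosh) = x(T) − x₀·cosh − (ẋ₀/ω)·sinh
numerator   = 0.1834 − (-0.0321)·1.637618 − (0.6163/3.2135)·1.296839 = -0.012746
denominator = 1 − 1.637618 = -0.637618
p = -0.012746 / -0.637618 = 0.0200

p = 0.0200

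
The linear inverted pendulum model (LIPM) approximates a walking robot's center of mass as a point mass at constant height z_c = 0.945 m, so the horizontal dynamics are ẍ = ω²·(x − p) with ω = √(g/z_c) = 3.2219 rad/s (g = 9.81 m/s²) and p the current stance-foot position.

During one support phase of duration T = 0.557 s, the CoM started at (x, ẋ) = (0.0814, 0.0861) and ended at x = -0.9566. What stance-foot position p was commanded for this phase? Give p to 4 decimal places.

p = 0.6150

ωT = 3.2219·0.557 = 1.794598; cosh(ωT) = 3.091626, sinh(ωT) = 2.925431
x(T) = p + (x₀−p)·cosh(ωT) + (ẋ₀/ω)·sinh(ωT) ⇒ p·(1 − cosh) = x(T) − x₀·cosh − (ẋ₀/ω)·sinh
numerator   = -0.9566 − (0.0814)·3.091626 − (0.0861/3.2219)·2.925431 = -1.286436
denominator = 1 − 3.091626 = -2.091626
p = -1.286436 / -2.091626 = 0.6150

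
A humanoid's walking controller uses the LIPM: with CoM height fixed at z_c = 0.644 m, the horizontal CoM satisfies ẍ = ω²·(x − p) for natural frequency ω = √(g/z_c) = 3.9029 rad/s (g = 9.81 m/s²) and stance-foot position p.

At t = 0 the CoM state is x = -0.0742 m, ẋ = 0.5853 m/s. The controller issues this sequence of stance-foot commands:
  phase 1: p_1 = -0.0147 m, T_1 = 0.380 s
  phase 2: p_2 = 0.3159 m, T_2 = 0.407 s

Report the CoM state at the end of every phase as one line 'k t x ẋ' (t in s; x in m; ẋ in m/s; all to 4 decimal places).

1 0.3800 0.1609 0.8707
2 0.7870 0.4439 0.8009

phase 1: p=-0.0147, T=0.380, ωT=1.483102, cosh=2.316763, sinh=2.089831; start (x,ẋ)=(-0.074200, 0.585300) → end (x,ẋ)=(0.160855, 0.870696)
phase 2: p=0.3159, T=0.407, ωT=1.588480, cosh=2.550269, sinh=2.346033; start (x,ẋ)=(0.160855, 0.870696) → end (x,ẋ)=(0.443868, 0.800864)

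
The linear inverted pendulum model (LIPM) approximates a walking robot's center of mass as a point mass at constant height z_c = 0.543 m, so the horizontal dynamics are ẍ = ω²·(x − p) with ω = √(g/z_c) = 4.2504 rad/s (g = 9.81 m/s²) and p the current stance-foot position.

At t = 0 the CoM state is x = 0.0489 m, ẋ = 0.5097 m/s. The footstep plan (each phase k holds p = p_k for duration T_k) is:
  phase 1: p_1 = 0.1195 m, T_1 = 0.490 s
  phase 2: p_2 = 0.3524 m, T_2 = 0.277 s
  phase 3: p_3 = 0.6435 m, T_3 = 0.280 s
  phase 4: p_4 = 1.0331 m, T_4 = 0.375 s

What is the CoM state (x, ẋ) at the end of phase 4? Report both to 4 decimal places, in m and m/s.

phase 1: p=0.1195, T=0.490, ωT=2.082696, cosh=4.075336, sinh=3.950742; start (x,ẋ)=(0.048900, 0.509700) → end (x,ẋ)=(0.305547, 0.891667)
phase 2: p=0.3524, T=0.277, ωT=1.177361, cosh=1.776944, sinh=1.468853; start (x,ẋ)=(0.305547, 0.891667) → end (x,ẋ)=(0.577287, 1.291928)
phase 3: p=0.6435, T=0.280, ωT=1.190112, cosh=1.795818, sinh=1.491631; start (x,ẋ)=(0.577287, 1.291928) → end (x,ẋ)=(0.977981, 1.900275)
phase 4: p=1.0331, T=0.375, ωT=1.593900, cosh=2.563021, sinh=2.359890; start (x,ẋ)=(0.977981, 1.900275) → end (x,ẋ)=(1.946892, 4.317576)

x = 1.9469, ẋ = 4.3176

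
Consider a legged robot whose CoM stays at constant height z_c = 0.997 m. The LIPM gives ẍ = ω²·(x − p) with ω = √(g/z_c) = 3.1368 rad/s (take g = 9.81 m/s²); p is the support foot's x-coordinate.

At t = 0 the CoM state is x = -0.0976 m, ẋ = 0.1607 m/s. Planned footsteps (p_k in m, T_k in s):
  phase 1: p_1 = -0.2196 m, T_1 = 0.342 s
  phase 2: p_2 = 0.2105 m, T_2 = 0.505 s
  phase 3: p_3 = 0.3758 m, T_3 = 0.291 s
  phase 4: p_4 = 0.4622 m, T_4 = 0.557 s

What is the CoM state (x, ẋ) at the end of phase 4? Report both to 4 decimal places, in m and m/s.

phase 1: p=-0.2196, T=0.342, ωT=1.072786, cosh=1.632783, sinh=1.290729; start (x,ẋ)=(-0.097600, 0.160700) → end (x,ẋ)=(0.045724, 0.756337)
phase 2: p=0.2105, T=0.505, ωT=1.584084, cosh=2.539980, sinh=2.334844; start (x,ẋ)=(0.045724, 0.756337) → end (x,ẋ)=(0.354944, 0.714273)
phase 3: p=0.3758, T=0.291, ωT=0.912809, cosh=1.446353, sinh=1.044958; start (x,ẋ)=(0.354944, 0.714273) → end (x,ẋ)=(0.583580, 0.964729)
phase 4: p=0.4622, T=0.557, ωT=1.747198, cosh=2.956380, sinh=2.782118; start (x,ẋ)=(0.583580, 0.964729) → end (x,ẋ)=(1.676691, 3.911383)

x = 1.6767, ẋ = 3.9114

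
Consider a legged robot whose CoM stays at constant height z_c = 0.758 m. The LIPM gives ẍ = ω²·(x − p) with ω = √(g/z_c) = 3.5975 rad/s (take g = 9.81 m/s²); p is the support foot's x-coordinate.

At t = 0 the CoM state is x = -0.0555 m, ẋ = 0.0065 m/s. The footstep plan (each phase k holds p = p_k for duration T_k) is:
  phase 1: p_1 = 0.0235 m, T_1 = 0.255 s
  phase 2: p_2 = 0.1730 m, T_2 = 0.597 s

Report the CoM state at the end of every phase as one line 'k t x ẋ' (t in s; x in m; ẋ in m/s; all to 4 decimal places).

1 0.2550 -0.0892 -0.2894
2 0.8520 -1.3052 -5.2415

phase 1: p=0.0235, T=0.255, ωT=0.917363, cosh=1.451126, sinh=1.051555; start (x,ẋ)=(-0.055500, 0.006500) → end (x,ẋ)=(-0.089239, -0.289422)
phase 2: p=0.1730, T=0.597, ωT=2.147708, cosh=4.340976, sinh=4.224224; start (x,ẋ)=(-0.089239, -0.289422) → end (x,ẋ)=(-1.305216, -5.241528)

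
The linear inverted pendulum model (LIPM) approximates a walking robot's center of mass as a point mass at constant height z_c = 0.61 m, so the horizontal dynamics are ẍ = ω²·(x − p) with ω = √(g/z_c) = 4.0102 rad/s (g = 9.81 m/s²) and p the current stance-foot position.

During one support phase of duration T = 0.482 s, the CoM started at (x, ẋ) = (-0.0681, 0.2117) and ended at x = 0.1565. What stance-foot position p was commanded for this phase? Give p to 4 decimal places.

ωT = 4.0102·0.482 = 1.932916; cosh(ωT) = 3.527179, sinh(ωT) = 3.382453
x(T) = p + (x₀−p)·cosh(ωT) + (ẋ₀/ω)·sinh(ωT) ⇒ p·(1 − cosh) = x(T) − x₀·cosh − (ẋ₀/ω)·sinh
numerator   = 0.1565 − (-0.0681)·3.527179 − (0.2117/4.0102)·3.382453 = 0.218140
denominator = 1 − 3.527179 = -2.527179
p = 0.218140 / -2.527179 = -0.0863

p = -0.0863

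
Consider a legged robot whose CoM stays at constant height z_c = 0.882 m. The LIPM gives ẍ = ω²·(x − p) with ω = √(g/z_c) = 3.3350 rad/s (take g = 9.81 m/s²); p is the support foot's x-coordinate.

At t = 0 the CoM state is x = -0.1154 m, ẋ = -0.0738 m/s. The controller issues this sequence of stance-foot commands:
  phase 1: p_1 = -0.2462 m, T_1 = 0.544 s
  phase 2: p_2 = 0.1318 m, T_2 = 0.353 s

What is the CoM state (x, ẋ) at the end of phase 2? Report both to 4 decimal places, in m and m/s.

x = 0.5461, ẋ = 1.7446

phase 1: p=-0.2462, T=0.544, ωT=1.814240, cosh=3.149686, sinh=2.986725; start (x,ẋ)=(-0.115400, -0.073800) → end (x,ẋ)=(0.099686, 1.070416)
phase 2: p=0.1318, T=0.353, ωT=1.177255, cosh=1.776788, sinh=1.468665; start (x,ẋ)=(0.099686, 1.070416) → end (x,ẋ)=(0.546129, 1.744608)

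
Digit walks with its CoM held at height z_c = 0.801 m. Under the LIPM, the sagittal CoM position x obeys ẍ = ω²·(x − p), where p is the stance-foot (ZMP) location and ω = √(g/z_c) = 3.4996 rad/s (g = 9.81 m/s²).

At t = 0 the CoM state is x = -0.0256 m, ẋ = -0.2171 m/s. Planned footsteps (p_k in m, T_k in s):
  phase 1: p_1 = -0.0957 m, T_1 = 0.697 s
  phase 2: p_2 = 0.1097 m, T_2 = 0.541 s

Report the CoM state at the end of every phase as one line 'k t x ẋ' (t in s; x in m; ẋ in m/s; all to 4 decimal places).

1 0.6970 -0.0437 0.1416
2 1.2380 -0.2800 -1.2615

phase 1: p=-0.0957, T=0.697, ωT=2.439221, cosh=5.775669, sinh=5.688440; start (x,ẋ)=(-0.025600, -0.217100) → end (x,ẋ)=(-0.043712, 0.141602)
phase 2: p=0.1097, T=0.541, ωT=1.893284, cosh=3.395858, sinh=3.245282; start (x,ẋ)=(-0.043712, 0.141602) → end (x,ẋ)=(-0.279953, -1.261467)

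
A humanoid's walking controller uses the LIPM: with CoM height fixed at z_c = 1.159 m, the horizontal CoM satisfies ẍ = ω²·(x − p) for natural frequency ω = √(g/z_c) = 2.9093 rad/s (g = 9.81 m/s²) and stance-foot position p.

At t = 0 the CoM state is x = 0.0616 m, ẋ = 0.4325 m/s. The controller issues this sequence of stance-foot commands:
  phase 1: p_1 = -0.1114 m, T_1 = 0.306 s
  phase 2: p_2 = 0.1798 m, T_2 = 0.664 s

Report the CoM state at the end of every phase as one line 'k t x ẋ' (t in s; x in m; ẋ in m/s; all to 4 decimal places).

1 0.3060 0.2853 1.1252
2 0.9700 1.8582 5.0016

phase 1: p=-0.1114, T=0.306, ωT=0.890246, cosh=1.423142, sinh=1.012587; start (x,ẋ)=(0.061600, 0.432500) → end (x,ẋ)=(0.285336, 1.125153)
phase 2: p=0.1798, T=0.664, ωT=1.931775, cosh=3.523321, sinh=3.378430; start (x,ẋ)=(0.285336, 1.125153) → end (x,ẋ)=(1.858222, 5.001572)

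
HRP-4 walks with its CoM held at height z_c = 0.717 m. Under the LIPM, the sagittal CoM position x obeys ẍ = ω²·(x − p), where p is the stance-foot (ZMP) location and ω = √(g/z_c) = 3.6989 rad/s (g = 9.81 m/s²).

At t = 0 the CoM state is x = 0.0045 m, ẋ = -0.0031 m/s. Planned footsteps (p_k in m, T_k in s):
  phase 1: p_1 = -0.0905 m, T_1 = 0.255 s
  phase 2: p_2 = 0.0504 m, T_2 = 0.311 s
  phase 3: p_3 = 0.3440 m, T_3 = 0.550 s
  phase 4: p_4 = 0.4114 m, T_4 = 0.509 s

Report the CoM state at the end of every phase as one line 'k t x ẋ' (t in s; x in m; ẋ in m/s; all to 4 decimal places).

1 0.2550 0.0491 0.3782
2 0.5660 0.1934 0.6504
3 1.1160 0.4193 0.4364
4 1.6250 0.8166 1.5606

phase 1: p=-0.0905, T=0.255, ωT=0.943219, cosh=1.478804, sinh=1.089432; start (x,ẋ)=(0.004500, -0.003100) → end (x,ẋ)=(0.049073, 0.378237)
phase 2: p=0.0504, T=0.311, ωT=1.150358, cosh=1.737923, sinh=1.421400; start (x,ẋ)=(0.049073, 0.378237) → end (x,ẋ)=(0.193442, 0.650373)
phase 3: p=0.3440, T=0.550, ωT=2.034395, cosh=3.889192, sinh=3.758432; start (x,ẋ)=(0.193442, 0.650373) → end (x,ẋ)=(0.419291, 0.436358)
phase 4: p=0.4114, T=0.509, ωT=1.882740, cosh=3.361830, sinh=3.209657; start (x,ẋ)=(0.419291, 0.436358) → end (x,ẋ)=(0.816572, 1.560649)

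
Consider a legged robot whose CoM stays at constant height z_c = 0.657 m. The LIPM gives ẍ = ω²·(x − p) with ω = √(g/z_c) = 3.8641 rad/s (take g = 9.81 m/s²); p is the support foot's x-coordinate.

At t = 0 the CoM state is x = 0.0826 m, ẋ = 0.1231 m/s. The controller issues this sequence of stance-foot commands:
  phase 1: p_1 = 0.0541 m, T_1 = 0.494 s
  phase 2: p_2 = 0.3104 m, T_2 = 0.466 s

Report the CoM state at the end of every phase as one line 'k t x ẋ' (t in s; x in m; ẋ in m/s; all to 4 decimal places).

1 0.4940 0.2574 0.7876
2 0.9600 0.7457 1.8461

phase 1: p=0.0541, T=0.494, ωT=1.908865, cosh=3.446840, sinh=3.298591; start (x,ẋ)=(0.082600, 0.123100) → end (x,ẋ)=(0.257419, 0.787569)
phase 2: p=0.3104, T=0.466, ωT=1.800671, cosh=3.109447, sinh=2.944259; start (x,ẋ)=(0.257419, 0.787569) → end (x,ẋ)=(0.745750, 1.846149)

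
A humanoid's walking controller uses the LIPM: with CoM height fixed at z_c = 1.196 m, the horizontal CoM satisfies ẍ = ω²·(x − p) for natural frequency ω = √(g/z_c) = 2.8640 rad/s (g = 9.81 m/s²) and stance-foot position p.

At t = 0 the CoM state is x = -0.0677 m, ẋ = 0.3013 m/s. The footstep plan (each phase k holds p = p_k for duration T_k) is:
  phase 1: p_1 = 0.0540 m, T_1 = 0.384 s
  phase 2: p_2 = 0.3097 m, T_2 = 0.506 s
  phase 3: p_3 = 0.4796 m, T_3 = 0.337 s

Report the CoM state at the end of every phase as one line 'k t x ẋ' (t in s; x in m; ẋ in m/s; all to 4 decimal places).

phase 1: p=0.0540, T=0.384, ωT=1.099776, cosh=1.668219, sinh=1.335274; start (x,ẋ)=(-0.067700, 0.301300) → end (x,ẋ)=(-0.008548, 0.037226)
phase 2: p=0.3097, T=0.506, ωT=1.449184, cosh=2.247200, sinh=2.012438; start (x,ẋ)=(-0.008548, 0.037226) → end (x,ẋ)=(-0.379309, -1.750607)
phase 3: p=0.4796, T=0.337, ωT=0.965168, cosh=1.503074, sinh=1.122155; start (x,ẋ)=(-0.379309, -1.750607) → end (x,ẋ)=(-1.497316, -5.391698)

1 0.3840 -0.0085 0.0372
2 0.8900 -0.3793 -1.7506
3 1.2270 -1.4973 -5.3917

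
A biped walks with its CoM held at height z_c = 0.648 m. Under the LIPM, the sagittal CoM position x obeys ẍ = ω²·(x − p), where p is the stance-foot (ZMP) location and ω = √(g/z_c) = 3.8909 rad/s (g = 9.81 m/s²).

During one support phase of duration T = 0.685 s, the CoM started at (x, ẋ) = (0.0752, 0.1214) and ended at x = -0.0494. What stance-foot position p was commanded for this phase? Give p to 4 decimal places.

ωT = 3.8909·0.685 = 2.665266; cosh(ωT) = 7.220680, sinh(ωT) = 7.151099
x(T) = p + (x₀−p)·cosh(ωT) + (ẋ₀/ω)·sinh(ωT) ⇒ p·(1 − cosh) = x(T) − x₀·cosh − (ẋ₀/ω)·sinh
numerator   = -0.0494 − (0.0752)·7.220680 − (0.1214/3.8909)·7.151099 = -0.815517
denominator = 1 − 7.220680 = -6.220680
p = -0.815517 / -6.220680 = 0.1311

p = 0.1311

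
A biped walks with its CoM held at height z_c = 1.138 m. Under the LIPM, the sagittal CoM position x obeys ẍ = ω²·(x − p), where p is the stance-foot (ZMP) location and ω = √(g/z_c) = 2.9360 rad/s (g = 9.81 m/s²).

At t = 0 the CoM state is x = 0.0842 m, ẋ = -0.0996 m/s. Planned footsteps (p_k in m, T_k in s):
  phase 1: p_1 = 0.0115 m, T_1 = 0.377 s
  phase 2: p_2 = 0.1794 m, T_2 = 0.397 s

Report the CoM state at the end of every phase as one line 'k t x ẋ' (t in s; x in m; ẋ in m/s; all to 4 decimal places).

1 0.3770 0.0878 0.1204
2 0.7740 0.0776 -0.1776

phase 1: p=0.0115, T=0.377, ωT=1.106872, cosh=1.677737, sinh=1.347145; start (x,ẋ)=(0.084200, -0.099600) → end (x,ẋ)=(0.087771, 0.120442)
phase 2: p=0.1794, T=0.397, ωT=1.165592, cosh=1.759780, sinh=1.448042; start (x,ẋ)=(0.087771, 0.120442) → end (x,ẋ)=(0.077556, -0.177604)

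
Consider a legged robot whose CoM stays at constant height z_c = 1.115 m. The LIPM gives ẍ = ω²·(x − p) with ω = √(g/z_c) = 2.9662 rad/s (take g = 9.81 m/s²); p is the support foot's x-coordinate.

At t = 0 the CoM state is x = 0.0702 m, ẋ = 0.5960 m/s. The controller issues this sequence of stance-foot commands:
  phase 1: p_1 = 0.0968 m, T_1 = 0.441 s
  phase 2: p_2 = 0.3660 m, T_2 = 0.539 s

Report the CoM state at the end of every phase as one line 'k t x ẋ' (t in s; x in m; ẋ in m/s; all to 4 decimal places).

1 0.4410 0.3885 1.0476
2 0.9800 1.2618 2.8554

phase 1: p=0.0968, T=0.441, ωT=1.308094, cosh=1.984726, sinh=1.714391; start (x,ẋ)=(0.070200, 0.596000) → end (x,ẋ)=(0.388480, 1.047630)
phase 2: p=0.3660, T=0.539, ωT=1.598782, cosh=2.574572, sinh=2.372430; start (x,ẋ)=(0.388480, 1.047630) → end (x,ẋ)=(1.261792, 2.855391)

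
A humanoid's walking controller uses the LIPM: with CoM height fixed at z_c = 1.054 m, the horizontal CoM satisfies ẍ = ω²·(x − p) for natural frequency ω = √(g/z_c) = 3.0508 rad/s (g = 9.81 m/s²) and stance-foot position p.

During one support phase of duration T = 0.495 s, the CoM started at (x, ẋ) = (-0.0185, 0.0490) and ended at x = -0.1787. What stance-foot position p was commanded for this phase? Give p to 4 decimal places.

ωT = 3.0508·0.495 = 1.510146; cosh(ωT) = 2.374135, sinh(ωT) = 2.153257
x(T) = p + (x₀−p)·cosh(ωT) + (ẋ₀/ω)·sinh(ωT) ⇒ p·(1 − cosh) = x(T) − x₀·cosh − (ẋ₀/ω)·sinh
numerator   = -0.1787 − (-0.0185)·2.374135 − (0.0490/3.0508)·2.153257 = -0.169363
denominator = 1 − 2.374135 = -1.374135
p = -0.169363 / -1.374135 = 0.1233

p = 0.1233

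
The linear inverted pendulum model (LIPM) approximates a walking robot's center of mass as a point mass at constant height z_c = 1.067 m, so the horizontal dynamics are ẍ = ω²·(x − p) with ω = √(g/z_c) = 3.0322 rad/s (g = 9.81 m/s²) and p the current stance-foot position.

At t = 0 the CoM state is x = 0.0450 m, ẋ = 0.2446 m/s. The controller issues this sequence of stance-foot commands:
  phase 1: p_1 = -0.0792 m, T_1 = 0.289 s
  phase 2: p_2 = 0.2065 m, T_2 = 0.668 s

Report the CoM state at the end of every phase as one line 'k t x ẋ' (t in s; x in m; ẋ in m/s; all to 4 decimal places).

1 0.2890 0.1759 0.7186
2 0.9570 0.9711 2.4254

phase 1: p=-0.0792, T=0.289, ωT=0.876306, cosh=1.409164, sinh=0.992846; start (x,ẋ)=(0.045000, 0.244600) → end (x,ẋ)=(0.175909, 0.718586)
phase 2: p=0.2065, T=0.668, ωT=2.025510, cosh=3.855950, sinh=3.724023; start (x,ẋ)=(0.175909, 0.718586) → end (x,ẋ)=(0.971079, 2.425395)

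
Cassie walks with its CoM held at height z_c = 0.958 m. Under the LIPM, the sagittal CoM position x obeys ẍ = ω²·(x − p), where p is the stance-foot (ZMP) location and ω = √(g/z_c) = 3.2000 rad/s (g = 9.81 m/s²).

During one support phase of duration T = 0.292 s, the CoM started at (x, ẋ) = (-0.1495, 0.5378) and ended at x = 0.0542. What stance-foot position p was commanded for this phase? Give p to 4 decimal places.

p = -0.1981

ωT = 3.2000·0.292 = 0.934400; cosh(ωT) = 1.469254, sinh(ωT) = 1.076432
x(T) = p + (x₀−p)·cosh(ωT) + (ẋ₀/ω)·sinh(ωT) ⇒ p·(1 − cosh) = x(T) − x₀·cosh − (ẋ₀/ω)·sinh
numerator   = 0.0542 − (-0.1495)·1.469254 − (0.5378/3.2000)·1.076432 = 0.092946
denominator = 1 − 1.469254 = -0.469254
p = 0.092946 / -0.469254 = -0.1981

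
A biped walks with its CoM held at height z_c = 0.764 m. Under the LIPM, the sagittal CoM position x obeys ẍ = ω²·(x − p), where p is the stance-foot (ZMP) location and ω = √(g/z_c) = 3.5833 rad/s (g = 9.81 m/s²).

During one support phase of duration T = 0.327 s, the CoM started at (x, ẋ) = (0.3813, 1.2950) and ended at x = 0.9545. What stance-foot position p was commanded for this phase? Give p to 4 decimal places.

ωT = 3.5833·0.327 = 1.171739; cosh(ωT) = 1.768714, sinh(ωT) = 1.458887
x(T) = p + (x₀−p)·cosh(ωT) + (ẋ₀/ω)·sinh(ωT) ⇒ p·(1 − cosh) = x(T) − x₀·cosh − (ẋ₀/ω)·sinh
numerator   = 0.9545 − (0.3813)·1.768714 − (1.2950/3.5833)·1.458887 = -0.247150
denominator = 1 − 1.768714 = -0.768714
p = -0.247150 / -0.768714 = 0.3215

p = 0.3215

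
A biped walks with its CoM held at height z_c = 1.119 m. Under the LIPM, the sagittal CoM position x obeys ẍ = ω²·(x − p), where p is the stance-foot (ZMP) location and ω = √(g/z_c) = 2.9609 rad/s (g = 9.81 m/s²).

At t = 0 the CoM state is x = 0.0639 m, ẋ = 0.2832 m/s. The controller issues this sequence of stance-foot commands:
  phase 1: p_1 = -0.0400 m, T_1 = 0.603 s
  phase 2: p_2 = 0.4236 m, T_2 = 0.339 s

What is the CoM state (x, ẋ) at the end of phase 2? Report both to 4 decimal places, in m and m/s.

x = 1.3295, ẋ = 3.1839

phase 1: p=-0.0400, T=0.603, ωT=1.785423, cosh=3.064913, sinh=2.897187; start (x,ẋ)=(0.063900, 0.283200) → end (x,ẋ)=(0.555550, 1.759267)
phase 2: p=0.4236, T=0.339, ωT=1.003745, cosh=1.547493, sinh=1.180988; start (x,ẋ)=(0.555550, 1.759267) → end (x,ẋ)=(1.329496, 3.183855)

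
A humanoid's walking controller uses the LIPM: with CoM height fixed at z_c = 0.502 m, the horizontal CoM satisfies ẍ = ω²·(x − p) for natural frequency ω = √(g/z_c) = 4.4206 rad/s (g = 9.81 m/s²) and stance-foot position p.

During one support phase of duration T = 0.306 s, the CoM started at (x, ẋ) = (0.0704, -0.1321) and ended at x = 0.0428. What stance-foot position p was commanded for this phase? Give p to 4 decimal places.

ωT = 4.4206·0.306 = 1.352704; cosh(ωT) = 2.063204, sinh(ωT) = 1.804664
x(T) = p + (x₀−p)·cosh(ωT) + (ẋ₀/ω)·sinh(ωT) ⇒ p·(1 − cosh) = x(T) − x₀·cosh − (ẋ₀/ω)·sinh
numerator   = 0.0428 − (0.0704)·2.063204 − (-0.1321/4.4206)·1.804664 = -0.048521
denominator = 1 − 2.063204 = -1.063204
p = -0.048521 / -1.063204 = 0.0456

p = 0.0456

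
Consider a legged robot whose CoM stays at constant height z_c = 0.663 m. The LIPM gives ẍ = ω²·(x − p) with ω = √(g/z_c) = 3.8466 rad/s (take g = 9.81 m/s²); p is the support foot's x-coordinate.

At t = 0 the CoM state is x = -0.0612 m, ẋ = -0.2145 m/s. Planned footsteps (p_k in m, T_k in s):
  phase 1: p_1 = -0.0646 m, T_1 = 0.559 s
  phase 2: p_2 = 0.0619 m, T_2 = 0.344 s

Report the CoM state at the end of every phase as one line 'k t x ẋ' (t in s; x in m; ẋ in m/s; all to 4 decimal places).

phase 1: p=-0.0646, T=0.559, ωT=2.150249, cosh=4.351727, sinh=4.235272; start (x,ẋ)=(-0.061200, -0.214500) → end (x,ẋ)=(-0.285978, -0.878055)
phase 2: p=0.0619, T=0.344, ωT=1.323230, cosh=2.010904, sinh=1.744630; start (x,ẋ)=(-0.285978, -0.878055) → end (x,ẋ)=(-1.035892, -4.100255)

1 0.5590 -0.2860 -0.8781
2 0.9030 -1.0359 -4.1003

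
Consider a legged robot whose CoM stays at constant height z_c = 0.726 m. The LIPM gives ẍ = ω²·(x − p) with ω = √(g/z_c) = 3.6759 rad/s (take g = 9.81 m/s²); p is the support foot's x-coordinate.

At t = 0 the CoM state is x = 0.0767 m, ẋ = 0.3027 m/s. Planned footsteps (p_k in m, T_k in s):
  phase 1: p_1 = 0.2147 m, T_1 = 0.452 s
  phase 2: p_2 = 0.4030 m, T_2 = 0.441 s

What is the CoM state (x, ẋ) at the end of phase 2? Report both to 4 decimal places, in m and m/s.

phase 1: p=0.2147, T=0.452, ωT=1.661507, cosh=2.728547, sinh=2.538694; start (x,ẋ)=(0.076700, 0.302700) → end (x,ẋ)=(0.047215, -0.461883)
phase 2: p=0.4030, T=0.441, ωT=1.621072, cosh=2.628098, sinh=2.430411; start (x,ẋ)=(0.047215, -0.461883) → end (x,ẋ)=(-0.837424, -4.392441)

x = -0.8374, ẋ = -4.3924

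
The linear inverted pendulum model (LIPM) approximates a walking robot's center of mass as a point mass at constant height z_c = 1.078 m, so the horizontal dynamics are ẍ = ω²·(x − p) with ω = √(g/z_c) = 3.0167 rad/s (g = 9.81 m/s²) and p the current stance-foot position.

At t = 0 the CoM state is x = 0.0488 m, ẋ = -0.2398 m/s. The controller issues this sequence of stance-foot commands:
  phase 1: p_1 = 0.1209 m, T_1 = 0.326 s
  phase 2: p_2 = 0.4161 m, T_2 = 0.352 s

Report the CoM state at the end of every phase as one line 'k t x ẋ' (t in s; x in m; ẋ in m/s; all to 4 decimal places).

phase 1: p=0.1209, T=0.326, ωT=0.983444, cosh=1.523835, sinh=1.149814; start (x,ẋ)=(0.048800, -0.239800) → end (x,ẋ)=(-0.080368, -0.615505)
phase 2: p=0.4161, T=0.352, ωT=1.061878, cosh=1.618802, sinh=1.272996; start (x,ẋ)=(-0.080368, -0.615505) → end (x,ẋ)=(-0.647316, -2.902941)

1 0.3260 -0.0804 -0.6155
2 0.6780 -0.6473 -2.9029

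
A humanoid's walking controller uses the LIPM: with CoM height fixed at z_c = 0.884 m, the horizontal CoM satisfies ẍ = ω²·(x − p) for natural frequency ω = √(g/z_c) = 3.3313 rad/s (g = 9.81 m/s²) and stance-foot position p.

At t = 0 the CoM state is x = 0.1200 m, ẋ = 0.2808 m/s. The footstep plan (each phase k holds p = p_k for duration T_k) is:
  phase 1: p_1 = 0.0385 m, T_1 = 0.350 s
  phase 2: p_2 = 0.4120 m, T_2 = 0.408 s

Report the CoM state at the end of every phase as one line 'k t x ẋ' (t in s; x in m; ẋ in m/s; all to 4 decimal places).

1 0.3500 0.3041 0.8876
2 0.7580 0.6725 1.1881

phase 1: p=0.0385, T=0.350, ωT=1.165955, cosh=1.760305, sinh=1.448681; start (x,ẋ)=(0.120000, 0.280800) → end (x,ẋ)=(0.304076, 0.887612)
phase 2: p=0.4120, T=0.408, ωT=1.359170, cosh=2.074918, sinh=1.818044; start (x,ẋ)=(0.304076, 0.887612) → end (x,ẋ)=(0.672478, 1.188087)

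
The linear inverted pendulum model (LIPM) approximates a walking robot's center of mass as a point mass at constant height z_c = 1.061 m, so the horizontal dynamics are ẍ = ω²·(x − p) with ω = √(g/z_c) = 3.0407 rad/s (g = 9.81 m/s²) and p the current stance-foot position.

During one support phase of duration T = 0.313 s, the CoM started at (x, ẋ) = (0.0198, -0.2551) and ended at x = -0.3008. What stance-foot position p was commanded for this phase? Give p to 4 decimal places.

p = 0.4872

ωT = 3.0407·0.313 = 0.951739; cosh(ωT) = 1.488140, sinh(ωT) = 1.102071
x(T) = p + (x₀−p)·cosh(ωT) + (ẋ₀/ω)·sinh(ωT) ⇒ p·(1 − cosh) = x(T) − x₀·cosh − (ẋ₀/ω)·sinh
numerator   = -0.3008 − (0.0198)·1.488140 − (-0.2551/3.0407)·1.102071 = -0.237807
denominator = 1 − 1.488140 = -0.488140
p = -0.237807 / -0.488140 = 0.4872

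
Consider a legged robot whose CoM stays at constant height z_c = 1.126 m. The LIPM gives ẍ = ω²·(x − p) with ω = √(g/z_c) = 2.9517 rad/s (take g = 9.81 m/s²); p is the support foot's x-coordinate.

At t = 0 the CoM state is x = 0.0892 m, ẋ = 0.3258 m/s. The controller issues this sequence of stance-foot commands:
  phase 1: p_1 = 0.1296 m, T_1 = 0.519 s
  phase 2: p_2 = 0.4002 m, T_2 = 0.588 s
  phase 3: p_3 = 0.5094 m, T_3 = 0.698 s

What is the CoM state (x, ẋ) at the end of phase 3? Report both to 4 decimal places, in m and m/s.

x = 1.2545, ẋ = 2.2605

phase 1: p=0.1296, T=0.519, ωT=1.531932, cosh=2.421613, sinh=2.205496; start (x,ẋ)=(0.089200, 0.325800) → end (x,ẋ)=(0.275203, 0.525959)
phase 2: p=0.4002, T=0.588, ωT=1.735600, cosh=2.924311, sinh=2.748017; start (x,ẋ)=(0.275203, 0.525959) → end (x,ẋ)=(0.524335, 0.524177)
phase 3: p=0.5094, T=0.698, ωT=2.060287, cosh=3.987818, sinh=3.860401; start (x,ẋ)=(0.524335, 0.524177) → end (x,ẋ)=(1.254507, 2.260504)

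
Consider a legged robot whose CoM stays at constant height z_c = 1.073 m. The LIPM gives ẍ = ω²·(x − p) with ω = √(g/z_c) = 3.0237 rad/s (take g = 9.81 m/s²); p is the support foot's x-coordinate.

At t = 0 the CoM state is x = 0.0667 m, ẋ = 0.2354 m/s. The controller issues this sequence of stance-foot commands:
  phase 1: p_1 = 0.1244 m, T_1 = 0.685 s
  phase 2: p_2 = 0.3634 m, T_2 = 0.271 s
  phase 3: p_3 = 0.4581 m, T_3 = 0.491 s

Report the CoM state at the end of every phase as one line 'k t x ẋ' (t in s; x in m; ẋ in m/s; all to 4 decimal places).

phase 1: p=0.1244, T=0.685, ωT=2.071235, cosh=4.030321, sinh=3.904291; start (x,ẋ)=(0.066700, 0.235400) → end (x,ẋ)=(0.195806, 0.267566)
phase 2: p=0.3634, T=0.271, ωT=0.819423, cosh=1.354938, sinh=0.914252; start (x,ẋ)=(0.195806, 0.267566) → end (x,ẋ)=(0.217222, -0.100766)
phase 3: p=0.4581, T=0.491, ωT=1.484637, cosh=2.319973, sinh=2.093389; start (x,ẋ)=(0.217222, -0.100766) → end (x,ẋ)=(-0.170493, -1.758478)

1 0.6850 0.1958 0.2676
2 0.9560 0.2172 -0.1008
3 1.4470 -0.1705 -1.7585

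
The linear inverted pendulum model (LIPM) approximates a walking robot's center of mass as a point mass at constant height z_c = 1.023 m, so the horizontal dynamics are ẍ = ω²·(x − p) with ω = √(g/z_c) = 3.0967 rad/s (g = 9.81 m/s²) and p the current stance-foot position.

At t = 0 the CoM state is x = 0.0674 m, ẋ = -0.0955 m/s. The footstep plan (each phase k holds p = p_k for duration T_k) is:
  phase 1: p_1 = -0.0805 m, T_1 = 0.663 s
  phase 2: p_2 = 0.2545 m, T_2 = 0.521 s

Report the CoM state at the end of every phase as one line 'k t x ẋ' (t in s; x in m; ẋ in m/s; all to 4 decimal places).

1 0.6630 0.3870 1.3768
2 1.1840 1.6720 4.5821

phase 1: p=-0.0805, T=0.663, ωT=2.053112, cosh=3.960224, sinh=3.831889; start (x,ẋ)=(0.067400, -0.095500) → end (x,ẋ)=(0.387044, 1.376811)
phase 2: p=0.2545, T=0.521, ωT=1.613381, cosh=2.609483, sinh=2.410270; start (x,ẋ)=(0.387044, 1.376811) → end (x,ẋ)=(1.671993, 4.582062)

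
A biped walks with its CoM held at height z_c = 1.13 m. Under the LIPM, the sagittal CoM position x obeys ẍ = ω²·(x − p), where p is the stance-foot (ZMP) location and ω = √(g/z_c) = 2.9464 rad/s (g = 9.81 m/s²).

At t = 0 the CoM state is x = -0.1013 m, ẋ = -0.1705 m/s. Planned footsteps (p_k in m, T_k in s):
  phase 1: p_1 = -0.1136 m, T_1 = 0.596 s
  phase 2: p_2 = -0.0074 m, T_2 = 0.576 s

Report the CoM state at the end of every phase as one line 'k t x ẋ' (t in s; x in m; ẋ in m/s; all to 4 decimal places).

phase 1: p=-0.1136, T=0.596, ωT=1.756054, cosh=2.981137, sinh=2.808412; start (x,ẋ)=(-0.101300, -0.170500) → end (x,ẋ)=(-0.239447, -0.406505)
phase 2: p=-0.0074, T=0.576, ωT=1.697126, cosh=2.820725, sinh=2.637515; start (x,ẋ)=(-0.239447, -0.406505) → end (x,ẋ)=(-1.025830, -2.949917)

1 0.5960 -0.2394 -0.4065
2 1.1720 -1.0258 -2.9499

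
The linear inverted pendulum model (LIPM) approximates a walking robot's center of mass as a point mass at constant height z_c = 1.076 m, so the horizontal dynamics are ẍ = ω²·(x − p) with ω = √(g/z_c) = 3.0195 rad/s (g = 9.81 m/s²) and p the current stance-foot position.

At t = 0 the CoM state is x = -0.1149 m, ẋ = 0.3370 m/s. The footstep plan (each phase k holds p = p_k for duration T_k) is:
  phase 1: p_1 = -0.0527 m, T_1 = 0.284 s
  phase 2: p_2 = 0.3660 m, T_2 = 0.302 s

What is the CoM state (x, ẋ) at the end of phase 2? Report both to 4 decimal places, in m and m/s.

phase 1: p=-0.0527, T=0.284, ωT=0.857538, cosh=1.390777, sinh=0.966572; start (x,ẋ)=(-0.114900, 0.337000) → end (x,ẋ)=(-0.031329, 0.287157)
phase 2: p=0.3660, T=0.302, ωT=0.911889, cosh=1.445392, sinh=1.043628; start (x,ẋ)=(-0.031329, 0.287157) → end (x,ẋ)=(-0.109047, -0.837023)

x = -0.1090, ẋ = -0.8370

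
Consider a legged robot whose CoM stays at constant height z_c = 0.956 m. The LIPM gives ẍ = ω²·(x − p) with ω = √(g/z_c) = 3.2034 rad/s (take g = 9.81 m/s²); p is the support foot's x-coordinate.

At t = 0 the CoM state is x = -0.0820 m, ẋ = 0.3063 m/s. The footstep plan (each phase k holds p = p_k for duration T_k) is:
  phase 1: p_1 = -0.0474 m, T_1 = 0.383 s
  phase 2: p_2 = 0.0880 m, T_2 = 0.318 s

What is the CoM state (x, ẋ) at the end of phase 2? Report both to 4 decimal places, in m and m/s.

x = 0.1573, ẋ = 0.4229

phase 1: p=-0.0474, T=0.383, ωT=1.226902, cosh=1.851924, sinh=1.558724; start (x,ẋ)=(-0.082000, 0.306300) → end (x,ẋ)=(0.037564, 0.394479)
phase 2: p=0.0880, T=0.318, ωT=1.018681, cosh=1.565305, sinh=1.204235; start (x,ẋ)=(0.037564, 0.394479) → end (x,ẋ)=(0.157347, 0.422917)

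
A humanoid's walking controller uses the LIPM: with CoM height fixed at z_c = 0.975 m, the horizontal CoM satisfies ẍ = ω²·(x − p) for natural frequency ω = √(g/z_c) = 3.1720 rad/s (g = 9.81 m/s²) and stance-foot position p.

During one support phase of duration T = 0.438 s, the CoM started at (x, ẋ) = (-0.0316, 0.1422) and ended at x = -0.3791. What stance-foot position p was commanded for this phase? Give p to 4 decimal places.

p = 0.3503

ωT = 3.1720·0.438 = 1.389336; cosh(ωT) = 2.130713, sinh(ωT) = 1.881472
x(T) = p + (x₀−p)·cosh(ωT) + (ẋ₀/ω)·sinh(ωT) ⇒ p·(1 − cosh) = x(T) − x₀·cosh − (ẋ₀/ω)·sinh
numerator   = -0.3791 − (-0.0316)·2.130713 − (0.1422/3.1720)·1.881472 = -0.396115
denominator = 1 − 2.130713 = -1.130713
p = -0.396115 / -1.130713 = 0.3503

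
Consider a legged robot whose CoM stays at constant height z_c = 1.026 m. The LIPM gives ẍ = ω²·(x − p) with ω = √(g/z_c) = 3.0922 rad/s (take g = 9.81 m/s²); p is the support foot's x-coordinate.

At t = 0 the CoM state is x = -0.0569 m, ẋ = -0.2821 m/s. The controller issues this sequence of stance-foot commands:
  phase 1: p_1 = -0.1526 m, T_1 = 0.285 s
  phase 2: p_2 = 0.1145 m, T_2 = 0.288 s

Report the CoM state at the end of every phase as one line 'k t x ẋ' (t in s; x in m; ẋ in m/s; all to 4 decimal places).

phase 1: p=-0.1526, T=0.285, ωT=0.881277, cosh=1.414117, sinh=0.999863; start (x,ẋ)=(-0.056900, -0.282100) → end (x,ẋ)=(-0.108486, -0.103039)
phase 2: p=0.1145, T=0.288, ωT=0.890554, cosh=1.423453, sinh=1.013025; start (x,ẋ)=(-0.108486, -0.103039) → end (x,ẋ)=(-0.236667, -0.845170)

1 0.2850 -0.1085 -0.1030
2 0.5730 -0.2367 -0.8452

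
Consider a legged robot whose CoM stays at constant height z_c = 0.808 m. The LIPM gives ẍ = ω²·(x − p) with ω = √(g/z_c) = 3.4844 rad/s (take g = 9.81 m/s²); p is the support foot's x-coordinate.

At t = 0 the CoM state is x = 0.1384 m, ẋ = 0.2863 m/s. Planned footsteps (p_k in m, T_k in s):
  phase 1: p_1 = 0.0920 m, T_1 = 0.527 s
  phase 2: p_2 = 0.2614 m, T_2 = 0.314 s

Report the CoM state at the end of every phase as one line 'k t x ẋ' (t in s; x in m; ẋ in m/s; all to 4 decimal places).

1 0.5270 0.4924 1.4150
2 0.8410 1.1835 3.4171

phase 1: p=0.0920, T=0.527, ωT=1.836279, cosh=3.216280, sinh=3.056871; start (x,ẋ)=(0.138400, 0.286300) → end (x,ẋ)=(0.492407, 1.415044)
phase 2: p=0.2614, T=0.314, ωT=1.094102, cosh=1.660669, sinh=1.325829; start (x,ẋ)=(0.492407, 1.415044) → end (x,ẋ)=(1.183457, 3.417108)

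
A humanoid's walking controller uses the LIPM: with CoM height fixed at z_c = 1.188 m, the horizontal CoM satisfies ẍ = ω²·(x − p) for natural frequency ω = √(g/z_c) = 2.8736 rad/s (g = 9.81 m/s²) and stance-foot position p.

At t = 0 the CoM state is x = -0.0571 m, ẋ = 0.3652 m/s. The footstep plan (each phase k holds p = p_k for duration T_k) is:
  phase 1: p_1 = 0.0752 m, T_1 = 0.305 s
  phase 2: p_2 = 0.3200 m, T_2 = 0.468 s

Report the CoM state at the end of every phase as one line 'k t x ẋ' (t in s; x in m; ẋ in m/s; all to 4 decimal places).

phase 1: p=0.0752, T=0.305, ωT=0.876448, cosh=1.409305, sinh=0.993046; start (x,ẋ)=(-0.057100, 0.365200) → end (x,ẋ)=(0.014953, 0.137145)
phase 2: p=0.3200, T=0.468, ωT=1.344845, cosh=2.049086, sinh=1.788505; start (x,ẋ)=(0.014953, 0.137145) → end (x,ẋ)=(-0.219709, -1.286752)

1 0.3050 0.0150 0.1371
2 0.7730 -0.2197 -1.2868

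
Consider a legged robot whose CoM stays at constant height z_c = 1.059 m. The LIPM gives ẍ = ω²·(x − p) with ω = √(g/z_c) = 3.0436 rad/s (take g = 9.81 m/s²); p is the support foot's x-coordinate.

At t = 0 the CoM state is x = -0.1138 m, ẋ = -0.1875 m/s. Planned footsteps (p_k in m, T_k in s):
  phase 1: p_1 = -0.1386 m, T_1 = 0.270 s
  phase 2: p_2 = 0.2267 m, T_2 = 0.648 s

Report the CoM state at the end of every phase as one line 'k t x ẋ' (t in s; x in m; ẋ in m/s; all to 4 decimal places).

1 0.2700 -0.1615 -0.1852
2 0.9180 -1.4096 -4.8415

phase 1: p=-0.1386, T=0.270, ωT=0.821772, cosh=1.357089, sinh=0.917437; start (x,ẋ)=(-0.113800, -0.187500) → end (x,ẋ)=(-0.161463, -0.185205)
phase 2: p=0.2267, T=0.648, ωT=1.972253, cosh=3.662996, sinh=3.523853; start (x,ẋ)=(-0.161463, -0.185205) → end (x,ẋ)=(-1.409567, -4.841526)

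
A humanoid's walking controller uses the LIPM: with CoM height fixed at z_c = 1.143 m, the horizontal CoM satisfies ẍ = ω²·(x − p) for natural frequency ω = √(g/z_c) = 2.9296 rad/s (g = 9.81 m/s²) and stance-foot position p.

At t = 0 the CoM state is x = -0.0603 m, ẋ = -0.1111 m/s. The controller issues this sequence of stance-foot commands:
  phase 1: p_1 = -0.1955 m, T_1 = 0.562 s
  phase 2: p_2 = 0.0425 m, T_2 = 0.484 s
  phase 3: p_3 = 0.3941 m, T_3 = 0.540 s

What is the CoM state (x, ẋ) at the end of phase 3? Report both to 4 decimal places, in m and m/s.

phase 1: p=-0.1955, T=0.562, ωT=1.646435, cosh=2.690593, sinh=2.497858; start (x,ẋ)=(-0.060300, -0.111100) → end (x,ẋ)=(0.073541, 0.690431)
phase 2: p=0.0425, T=0.484, ωT=1.417926, cosh=2.185383, sinh=1.943167; start (x,ẋ)=(0.073541, 0.690431) → end (x,ẋ)=(0.568292, 1.685566)
phase 3: p=0.3941, T=0.540, ωT=1.581984, cosh=2.535082, sinh=2.329515; start (x,ẋ)=(0.568292, 1.685566) → end (x,ẋ)=(2.175993, 5.461828)

x = 2.1760, ẋ = 5.4618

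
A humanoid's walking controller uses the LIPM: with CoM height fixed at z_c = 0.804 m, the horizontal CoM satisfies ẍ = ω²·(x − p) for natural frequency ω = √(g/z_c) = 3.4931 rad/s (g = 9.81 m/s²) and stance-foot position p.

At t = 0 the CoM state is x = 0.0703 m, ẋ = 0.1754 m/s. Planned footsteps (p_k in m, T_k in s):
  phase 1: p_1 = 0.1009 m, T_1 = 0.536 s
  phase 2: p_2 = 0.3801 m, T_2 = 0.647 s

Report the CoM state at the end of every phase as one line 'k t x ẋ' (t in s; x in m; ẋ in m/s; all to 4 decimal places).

phase 1: p=0.1009, T=0.536, ωT=1.872302, cosh=3.328508, sinh=3.174739; start (x,ẋ)=(0.070300, 0.175400) → end (x,ẋ)=(0.158462, 0.244476)
phase 2: p=0.3801, T=0.647, ωT=2.260036, cosh=4.843889, sinh=4.739542; start (x,ẋ)=(0.158462, 0.244476) → end (x,ẋ)=(-0.361779, -2.485161)

1 0.5360 0.1585 0.2445
2 1.1830 -0.3618 -2.4852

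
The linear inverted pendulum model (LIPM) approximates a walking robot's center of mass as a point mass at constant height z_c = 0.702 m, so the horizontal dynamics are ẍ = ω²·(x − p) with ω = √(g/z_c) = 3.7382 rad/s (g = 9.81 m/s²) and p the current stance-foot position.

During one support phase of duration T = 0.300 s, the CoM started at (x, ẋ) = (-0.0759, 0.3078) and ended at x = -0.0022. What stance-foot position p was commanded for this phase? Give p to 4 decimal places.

p = -0.0196

ωT = 3.7382·0.300 = 1.121460; cosh(ωT) = 1.697568, sinh(ωT) = 1.371764
x(T) = p + (x₀−p)·cosh(ωT) + (ẋ₀/ω)·sinh(ωT) ⇒ p·(1 − cosh) = x(T) − x₀·cosh − (ẋ₀/ω)·sinh
numerator   = -0.0022 − (-0.0759)·1.697568 − (0.3078/3.7382)·1.371764 = 0.013696
denominator = 1 − 1.697568 = -0.697568
p = 0.013696 / -0.697568 = -0.0196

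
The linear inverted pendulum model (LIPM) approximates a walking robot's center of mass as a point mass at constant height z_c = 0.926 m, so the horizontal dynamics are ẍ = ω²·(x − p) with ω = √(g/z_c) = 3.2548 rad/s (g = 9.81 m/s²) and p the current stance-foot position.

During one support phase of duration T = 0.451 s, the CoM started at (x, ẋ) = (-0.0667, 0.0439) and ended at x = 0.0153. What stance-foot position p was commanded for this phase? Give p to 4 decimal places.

p = -0.1089

ωT = 3.2548·0.451 = 1.467915; cosh(ωT) = 2.285290, sinh(ωT) = 2.054885
x(T) = p + (x₀−p)·cosh(ωT) + (ẋ₀/ω)·sinh(ωT) ⇒ p·(1 − cosh) = x(T) − x₀·cosh − (ẋ₀/ω)·sinh
numerator   = 0.0153 − (-0.0667)·2.285290 − (0.0439/3.2548)·2.054885 = 0.140013
denominator = 1 − 2.285290 = -1.285290
p = 0.140013 / -1.285290 = -0.1089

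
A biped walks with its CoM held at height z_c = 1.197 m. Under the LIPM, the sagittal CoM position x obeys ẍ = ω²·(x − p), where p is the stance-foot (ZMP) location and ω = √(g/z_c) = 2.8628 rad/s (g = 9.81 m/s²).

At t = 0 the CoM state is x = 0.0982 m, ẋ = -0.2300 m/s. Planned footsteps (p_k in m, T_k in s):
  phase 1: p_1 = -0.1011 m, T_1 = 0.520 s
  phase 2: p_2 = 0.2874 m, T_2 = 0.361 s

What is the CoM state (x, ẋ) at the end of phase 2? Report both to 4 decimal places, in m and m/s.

phase 1: p=-0.1011, T=0.520, ωT=1.488656, cosh=2.328406, sinh=2.102730; start (x,ẋ)=(0.098200, -0.230000) → end (x,ẋ)=(0.194016, 0.664192)
phase 2: p=0.2874, T=0.361, ωT=1.033471, cosh=1.583287, sinh=1.227517; start (x,ẋ)=(0.194016, 0.664192) → end (x,ẋ)=(0.424340, 0.723443)

x = 0.4243, ẋ = 0.7234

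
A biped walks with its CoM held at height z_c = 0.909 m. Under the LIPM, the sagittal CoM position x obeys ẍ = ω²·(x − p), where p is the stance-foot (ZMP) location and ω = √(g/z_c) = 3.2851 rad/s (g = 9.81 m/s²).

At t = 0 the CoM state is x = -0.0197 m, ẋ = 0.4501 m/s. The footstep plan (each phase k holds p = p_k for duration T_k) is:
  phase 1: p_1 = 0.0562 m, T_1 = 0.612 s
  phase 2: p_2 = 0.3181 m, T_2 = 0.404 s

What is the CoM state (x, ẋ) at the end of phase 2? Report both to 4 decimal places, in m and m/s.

x = 0.6461, ẋ = 1.3306

phase 1: p=0.0562, T=0.612, ωT=2.010481, cosh=3.800417, sinh=3.666493; start (x,ẋ)=(-0.019700, 0.450100) → end (x,ẋ)=(0.270104, 0.796368)
phase 2: p=0.3181, T=0.404, ωT=1.327180, cosh=2.017811, sinh=1.752587; start (x,ẋ)=(0.270104, 0.796368) → end (x,ẋ)=(0.646112, 1.330586)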